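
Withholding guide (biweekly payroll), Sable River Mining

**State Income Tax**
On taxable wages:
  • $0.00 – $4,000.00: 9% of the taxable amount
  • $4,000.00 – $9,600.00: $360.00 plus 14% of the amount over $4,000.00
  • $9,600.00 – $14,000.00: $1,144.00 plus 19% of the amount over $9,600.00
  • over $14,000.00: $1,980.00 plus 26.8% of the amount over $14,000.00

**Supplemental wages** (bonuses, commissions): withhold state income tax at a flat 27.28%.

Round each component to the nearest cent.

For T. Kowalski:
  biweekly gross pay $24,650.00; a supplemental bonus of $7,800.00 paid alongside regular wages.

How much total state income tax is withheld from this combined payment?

$6,962.04

State Income Tax: taxable = $24,650.00
  $1,980.00 + 26.8% × ($24,650.00 − $14,000.00) = $1,980.00 + 26.8% × $10,650.00 = $4,834.20
Supplemental (27.28% flat on bonus): 27.28% × $7,800.00 = $2,127.84
Total state income tax: $4,834.20 + $2,127.84 = $6,962.04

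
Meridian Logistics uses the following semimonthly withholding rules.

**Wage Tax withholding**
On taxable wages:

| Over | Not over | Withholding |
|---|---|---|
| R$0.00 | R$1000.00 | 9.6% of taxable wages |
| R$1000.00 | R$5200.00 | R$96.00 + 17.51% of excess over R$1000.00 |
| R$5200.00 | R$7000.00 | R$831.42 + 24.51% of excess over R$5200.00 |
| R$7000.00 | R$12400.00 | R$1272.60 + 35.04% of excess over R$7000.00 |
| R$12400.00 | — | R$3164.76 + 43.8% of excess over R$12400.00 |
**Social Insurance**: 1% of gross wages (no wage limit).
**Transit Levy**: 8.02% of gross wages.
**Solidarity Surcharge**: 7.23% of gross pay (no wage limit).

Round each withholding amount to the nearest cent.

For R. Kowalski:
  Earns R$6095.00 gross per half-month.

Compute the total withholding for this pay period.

Wage Tax: taxable = R$6095.00
  R$831.42 + 24.51% × (R$6095.00 − R$5200.00) = R$831.42 + 24.51% × R$895.00 = R$1050.78
Social Insurance: 1% × R$6095.00 = R$60.95
Transit Levy: 8.02% × R$6095.00 = R$488.82
Solidarity Surcharge: 7.23% × R$6095.00 = R$440.67
Total: R$1050.78 + R$60.95 + R$488.82 + R$440.67 = R$2041.22

R$2041.22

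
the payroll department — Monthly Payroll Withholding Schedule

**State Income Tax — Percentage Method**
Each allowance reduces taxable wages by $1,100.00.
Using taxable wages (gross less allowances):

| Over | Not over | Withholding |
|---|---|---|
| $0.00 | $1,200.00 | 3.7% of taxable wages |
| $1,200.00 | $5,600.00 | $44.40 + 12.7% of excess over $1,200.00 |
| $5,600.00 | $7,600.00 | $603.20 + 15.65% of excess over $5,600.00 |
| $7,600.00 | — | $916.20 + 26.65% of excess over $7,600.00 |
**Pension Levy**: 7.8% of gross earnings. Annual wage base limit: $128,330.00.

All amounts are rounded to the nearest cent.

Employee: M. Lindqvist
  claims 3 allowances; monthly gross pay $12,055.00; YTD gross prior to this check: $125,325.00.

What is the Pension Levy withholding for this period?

Pension Levy: cap $128,330.00 − YTD $125,325.00 = $3,005.00 subject; 7.8% × $3,005.00 = $234.39

$234.39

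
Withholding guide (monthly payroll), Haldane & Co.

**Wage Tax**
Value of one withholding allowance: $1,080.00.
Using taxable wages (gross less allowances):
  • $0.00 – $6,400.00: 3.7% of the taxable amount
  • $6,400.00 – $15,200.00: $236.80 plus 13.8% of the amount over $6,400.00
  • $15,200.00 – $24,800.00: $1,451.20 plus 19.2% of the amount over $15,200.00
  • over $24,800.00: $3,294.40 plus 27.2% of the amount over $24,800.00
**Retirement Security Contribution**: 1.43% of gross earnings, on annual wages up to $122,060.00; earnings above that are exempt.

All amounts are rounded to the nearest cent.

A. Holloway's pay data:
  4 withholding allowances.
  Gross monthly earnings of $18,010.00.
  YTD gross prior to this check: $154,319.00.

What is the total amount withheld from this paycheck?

$1,242.82

Wage Tax: taxable = $18,010.00 − 4×$1,080.00 = $13,690.00
  $236.80 + 13.8% × ($13,690.00 − $6,400.00) = $236.80 + 13.8% × $7,290.00 = $1,242.82
Retirement Security Contribution: YTD $154,319.00 ≥ cap $122,060.00 → $0.00
Total: $1,242.82 + $0.00 = $1,242.82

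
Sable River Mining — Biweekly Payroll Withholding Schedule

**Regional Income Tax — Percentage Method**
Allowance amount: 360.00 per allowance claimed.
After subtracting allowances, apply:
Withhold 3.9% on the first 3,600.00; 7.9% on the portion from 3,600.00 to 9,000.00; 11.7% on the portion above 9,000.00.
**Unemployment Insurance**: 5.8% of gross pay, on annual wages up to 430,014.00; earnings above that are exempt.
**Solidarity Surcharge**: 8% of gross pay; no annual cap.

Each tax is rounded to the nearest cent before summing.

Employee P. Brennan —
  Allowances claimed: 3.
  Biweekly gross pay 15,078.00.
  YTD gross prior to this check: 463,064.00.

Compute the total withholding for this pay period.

Regional Income Tax: taxable = 15,078.00 − 3×360.00 = 13,998.00
  567.00 + 11.7% × (13,998.00 − 9,000.00) = 567.00 + 11.7% × 4,998.00 = 1,151.77
Unemployment Insurance: YTD 463,064.00 ≥ cap 430,014.00 → 0.00
Solidarity Surcharge: 8% × 15,078.00 = 1,206.24
Total: 1,151.77 + 0.00 + 1,206.24 = 2,358.01

2,358.01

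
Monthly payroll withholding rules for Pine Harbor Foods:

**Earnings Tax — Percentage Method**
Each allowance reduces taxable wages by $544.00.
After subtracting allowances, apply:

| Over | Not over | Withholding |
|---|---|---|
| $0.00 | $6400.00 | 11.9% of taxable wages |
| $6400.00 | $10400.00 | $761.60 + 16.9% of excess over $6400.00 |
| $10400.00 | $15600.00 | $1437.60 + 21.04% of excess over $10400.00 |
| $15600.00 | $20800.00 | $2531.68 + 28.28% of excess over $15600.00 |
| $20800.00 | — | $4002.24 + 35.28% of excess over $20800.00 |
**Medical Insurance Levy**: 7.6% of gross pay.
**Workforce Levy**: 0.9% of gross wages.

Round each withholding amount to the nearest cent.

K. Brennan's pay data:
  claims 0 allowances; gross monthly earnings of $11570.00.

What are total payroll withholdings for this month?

$2667.22

Earnings Tax: taxable = $11570.00
  $1437.60 + 21.04% × ($11570.00 − $10400.00) = $1437.60 + 21.04% × $1170.00 = $1683.77
Medical Insurance Levy: 7.6% × $11570.00 = $879.32
Workforce Levy: 0.9% × $11570.00 = $104.13
Total: $1683.77 + $879.32 + $104.13 = $2667.22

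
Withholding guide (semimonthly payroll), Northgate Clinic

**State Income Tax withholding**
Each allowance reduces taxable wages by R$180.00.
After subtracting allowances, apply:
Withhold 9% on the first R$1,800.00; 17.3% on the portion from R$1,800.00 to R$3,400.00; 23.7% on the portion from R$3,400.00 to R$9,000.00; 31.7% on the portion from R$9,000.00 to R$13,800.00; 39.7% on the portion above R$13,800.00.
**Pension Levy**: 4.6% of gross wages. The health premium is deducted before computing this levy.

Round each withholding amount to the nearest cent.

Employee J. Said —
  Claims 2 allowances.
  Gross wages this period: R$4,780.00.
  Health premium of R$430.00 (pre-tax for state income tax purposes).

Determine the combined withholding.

State Income Tax: taxable = R$4,780.00 − R$430.00 − 2×R$180.00 = R$3,990.00
  R$438.80 + 23.7% × (R$3,990.00 − R$3,400.00) = R$438.80 + 23.7% × R$590.00 = R$578.63
Pension Levy: 4.6% × R$4,350.00 = R$200.10
Total: R$578.63 + R$200.10 = R$778.73

R$778.73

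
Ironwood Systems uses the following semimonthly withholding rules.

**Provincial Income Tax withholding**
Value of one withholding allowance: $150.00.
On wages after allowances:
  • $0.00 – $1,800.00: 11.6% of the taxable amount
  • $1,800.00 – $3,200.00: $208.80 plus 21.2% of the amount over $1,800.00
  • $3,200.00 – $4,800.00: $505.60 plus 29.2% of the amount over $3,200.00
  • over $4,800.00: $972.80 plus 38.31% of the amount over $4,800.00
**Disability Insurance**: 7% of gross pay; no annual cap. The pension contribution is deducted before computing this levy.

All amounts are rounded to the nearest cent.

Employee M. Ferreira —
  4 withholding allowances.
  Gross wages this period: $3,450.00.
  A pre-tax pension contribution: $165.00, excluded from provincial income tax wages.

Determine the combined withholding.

$626.37

Provincial Income Tax: taxable = $3,450.00 − $165.00 − 4×$150.00 = $2,685.00
  $208.80 + 21.2% × ($2,685.00 − $1,800.00) = $208.80 + 21.2% × $885.00 = $396.42
Disability Insurance: 7% × $3,285.00 = $229.95
Total: $396.42 + $229.95 = $626.37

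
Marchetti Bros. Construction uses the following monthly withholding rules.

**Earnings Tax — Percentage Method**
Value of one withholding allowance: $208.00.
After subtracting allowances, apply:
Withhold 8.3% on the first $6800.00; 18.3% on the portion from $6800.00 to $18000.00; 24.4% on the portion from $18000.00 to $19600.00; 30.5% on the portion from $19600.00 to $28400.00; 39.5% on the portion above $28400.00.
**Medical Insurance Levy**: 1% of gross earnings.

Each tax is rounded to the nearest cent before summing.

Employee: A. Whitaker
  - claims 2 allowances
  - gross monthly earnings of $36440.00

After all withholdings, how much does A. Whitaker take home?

$27375.72

Earnings Tax: taxable = $36440.00 − 2×$208.00 = $36024.00
  $5688.40 + 39.5% × ($36024.00 − $28400.00) = $5688.40 + 39.5% × $7624.00 = $8699.88
Medical Insurance Levy: 1% × $36440.00 = $364.40
Total withheld: $8699.88 + $364.40 = $9064.28
Net pay: $36440.00 − $9064.28 = $27375.72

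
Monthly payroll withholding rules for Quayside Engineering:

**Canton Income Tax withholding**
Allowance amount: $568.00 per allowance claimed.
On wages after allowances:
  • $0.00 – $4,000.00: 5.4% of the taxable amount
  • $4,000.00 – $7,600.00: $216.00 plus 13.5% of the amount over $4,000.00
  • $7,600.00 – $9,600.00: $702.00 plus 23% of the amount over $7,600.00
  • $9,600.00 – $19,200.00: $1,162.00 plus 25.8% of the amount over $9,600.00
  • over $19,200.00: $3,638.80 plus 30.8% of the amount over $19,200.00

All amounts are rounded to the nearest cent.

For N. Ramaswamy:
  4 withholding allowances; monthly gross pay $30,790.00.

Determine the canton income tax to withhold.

$6,508.74

Canton Income Tax: taxable = $30,790.00 − 4×$568.00 = $28,518.00
  $3,638.80 + 30.8% × ($28,518.00 − $19,200.00) = $3,638.80 + 30.8% × $9,318.00 = $6,508.74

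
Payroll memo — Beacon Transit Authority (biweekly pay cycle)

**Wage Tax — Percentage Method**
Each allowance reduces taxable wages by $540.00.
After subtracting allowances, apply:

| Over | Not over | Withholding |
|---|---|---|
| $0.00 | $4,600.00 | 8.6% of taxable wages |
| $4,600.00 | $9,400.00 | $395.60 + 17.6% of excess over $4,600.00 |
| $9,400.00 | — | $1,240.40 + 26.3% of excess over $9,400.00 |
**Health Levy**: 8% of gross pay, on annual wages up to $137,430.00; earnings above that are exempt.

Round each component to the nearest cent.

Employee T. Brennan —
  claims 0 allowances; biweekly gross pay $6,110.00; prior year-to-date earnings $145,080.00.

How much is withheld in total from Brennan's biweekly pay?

Wage Tax: taxable = $6,110.00
  $395.60 + 17.6% × ($6,110.00 − $4,600.00) = $395.60 + 17.6% × $1,510.00 = $661.36
Health Levy: YTD $145,080.00 ≥ cap $137,430.00 → $0.00
Total: $661.36 + $0.00 = $661.36

$661.36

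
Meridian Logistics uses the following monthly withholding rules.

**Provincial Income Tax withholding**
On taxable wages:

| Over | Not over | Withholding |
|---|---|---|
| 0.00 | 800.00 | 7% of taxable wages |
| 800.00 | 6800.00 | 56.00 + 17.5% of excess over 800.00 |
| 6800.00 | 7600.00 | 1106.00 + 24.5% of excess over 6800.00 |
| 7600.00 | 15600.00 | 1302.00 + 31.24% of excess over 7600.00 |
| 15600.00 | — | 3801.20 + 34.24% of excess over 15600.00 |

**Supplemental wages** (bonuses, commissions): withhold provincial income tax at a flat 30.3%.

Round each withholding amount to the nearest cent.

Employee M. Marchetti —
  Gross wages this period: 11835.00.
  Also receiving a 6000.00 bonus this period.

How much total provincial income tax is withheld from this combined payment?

Provincial Income Tax: taxable = 11835.00
  1302.00 + 31.24% × (11835.00 − 7600.00) = 1302.00 + 31.24% × 4235.00 = 2625.01
Supplemental (30.3% flat on bonus): 30.3% × 6000.00 = 1818.00
Total provincial income tax: 2625.01 + 1818.00 = 4443.01

4443.01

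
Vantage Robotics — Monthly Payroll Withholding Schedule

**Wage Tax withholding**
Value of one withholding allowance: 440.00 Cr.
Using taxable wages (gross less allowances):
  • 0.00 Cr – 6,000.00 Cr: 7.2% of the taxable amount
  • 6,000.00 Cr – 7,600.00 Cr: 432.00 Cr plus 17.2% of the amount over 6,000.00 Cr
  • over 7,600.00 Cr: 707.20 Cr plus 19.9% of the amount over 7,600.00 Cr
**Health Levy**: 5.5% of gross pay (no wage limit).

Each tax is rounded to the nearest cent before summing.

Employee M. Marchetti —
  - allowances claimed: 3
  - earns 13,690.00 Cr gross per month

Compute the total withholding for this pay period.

Wage Tax: taxable = 13,690.00 Cr − 3×440.00 Cr = 12,370.00 Cr
  707.20 Cr + 19.9% × (12,370.00 Cr − 7,600.00 Cr) = 707.20 Cr + 19.9% × 4,770.00 Cr = 1,656.43 Cr
Health Levy: 5.5% × 13,690.00 Cr = 752.95 Cr
Total: 1,656.43 Cr + 752.95 Cr = 2,409.38 Cr

2,409.38 Cr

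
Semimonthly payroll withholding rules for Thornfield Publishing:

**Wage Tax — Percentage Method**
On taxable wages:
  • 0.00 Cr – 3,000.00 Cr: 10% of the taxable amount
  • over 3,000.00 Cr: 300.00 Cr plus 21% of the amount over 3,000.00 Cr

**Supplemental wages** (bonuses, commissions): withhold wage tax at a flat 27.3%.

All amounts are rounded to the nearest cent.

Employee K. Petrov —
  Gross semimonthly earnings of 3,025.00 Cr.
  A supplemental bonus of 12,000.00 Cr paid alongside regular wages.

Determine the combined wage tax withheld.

Wage Tax: taxable = 3,025.00 Cr
  300.00 Cr + 21% × (3,025.00 Cr − 3,000.00 Cr) = 300.00 Cr + 21% × 25.00 Cr = 305.25 Cr
Supplemental (27.3% flat on bonus): 27.3% × 12,000.00 Cr = 3,276.00 Cr
Total wage tax: 305.25 Cr + 3,276.00 Cr = 3,581.25 Cr

3,581.25 Cr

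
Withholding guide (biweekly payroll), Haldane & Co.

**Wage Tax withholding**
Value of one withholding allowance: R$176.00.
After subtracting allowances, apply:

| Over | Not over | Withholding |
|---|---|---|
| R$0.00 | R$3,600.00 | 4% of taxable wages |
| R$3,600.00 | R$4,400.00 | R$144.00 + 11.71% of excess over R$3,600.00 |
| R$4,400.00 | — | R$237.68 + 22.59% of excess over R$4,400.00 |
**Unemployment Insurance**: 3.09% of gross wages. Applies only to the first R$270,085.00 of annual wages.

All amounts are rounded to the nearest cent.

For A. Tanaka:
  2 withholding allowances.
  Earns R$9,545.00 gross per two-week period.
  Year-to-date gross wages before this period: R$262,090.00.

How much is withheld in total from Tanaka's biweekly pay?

R$1,567.47

Wage Tax: taxable = R$9,545.00 − 2×R$176.00 = R$9,193.00
  R$237.68 + 22.59% × (R$9,193.00 − R$4,400.00) = R$237.68 + 22.59% × R$4,793.00 = R$1,320.42
Unemployment Insurance: cap R$270,085.00 − YTD R$262,090.00 = R$7,995.00 subject; 3.09% × R$7,995.00 = R$247.05
Total: R$1,320.42 + R$247.05 = R$1,567.47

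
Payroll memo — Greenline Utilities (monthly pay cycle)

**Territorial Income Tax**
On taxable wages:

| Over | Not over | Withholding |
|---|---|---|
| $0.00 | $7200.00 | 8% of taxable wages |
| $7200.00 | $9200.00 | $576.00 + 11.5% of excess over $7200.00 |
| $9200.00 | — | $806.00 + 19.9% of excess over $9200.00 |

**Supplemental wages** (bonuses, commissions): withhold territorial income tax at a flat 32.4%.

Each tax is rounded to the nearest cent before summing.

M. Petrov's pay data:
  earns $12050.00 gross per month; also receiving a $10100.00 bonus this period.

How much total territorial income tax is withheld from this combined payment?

$4645.55

Territorial Income Tax: taxable = $12050.00
  $806.00 + 19.9% × ($12050.00 − $9200.00) = $806.00 + 19.9% × $2850.00 = $1373.15
Supplemental (32.4% flat on bonus): 32.4% × $10100.00 = $3272.40
Total territorial income tax: $1373.15 + $3272.40 = $4645.55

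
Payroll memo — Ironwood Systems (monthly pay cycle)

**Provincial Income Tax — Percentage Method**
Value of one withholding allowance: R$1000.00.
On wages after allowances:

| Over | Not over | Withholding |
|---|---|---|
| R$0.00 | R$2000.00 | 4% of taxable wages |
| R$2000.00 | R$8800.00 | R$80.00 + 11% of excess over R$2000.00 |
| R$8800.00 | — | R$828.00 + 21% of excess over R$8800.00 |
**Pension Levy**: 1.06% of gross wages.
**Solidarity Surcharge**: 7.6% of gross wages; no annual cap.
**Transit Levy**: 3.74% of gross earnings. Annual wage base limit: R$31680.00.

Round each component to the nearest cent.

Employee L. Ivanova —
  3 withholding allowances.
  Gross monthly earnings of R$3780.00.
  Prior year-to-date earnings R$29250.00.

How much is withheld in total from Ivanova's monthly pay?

Provincial Income Tax: taxable = R$3780.00 − 3×R$1000.00 = R$780.00
  4% × R$780.00 = R$31.20
Pension Levy: 1.06% × R$3780.00 = R$40.07
Solidarity Surcharge: 7.6% × R$3780.00 = R$287.28
Transit Levy: cap R$31680.00 − YTD R$29250.00 = R$2430.00 subject; 3.74% × R$2430.00 = R$90.88
Total: R$31.20 + R$40.07 + R$287.28 + R$90.88 = R$449.43

R$449.43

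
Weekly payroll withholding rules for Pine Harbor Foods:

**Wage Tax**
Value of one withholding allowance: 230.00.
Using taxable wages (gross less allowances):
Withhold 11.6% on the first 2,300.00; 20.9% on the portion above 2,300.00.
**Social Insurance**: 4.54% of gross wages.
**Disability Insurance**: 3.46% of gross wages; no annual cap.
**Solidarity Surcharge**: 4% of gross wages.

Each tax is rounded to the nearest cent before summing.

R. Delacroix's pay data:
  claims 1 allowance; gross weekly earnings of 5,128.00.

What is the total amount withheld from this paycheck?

1,425.14

Wage Tax: taxable = 5,128.00 − 1×230.00 = 4,898.00
  266.80 + 20.9% × (4,898.00 − 2,300.00) = 266.80 + 20.9% × 2,598.00 = 809.78
Social Insurance: 4.54% × 5,128.00 = 232.81
Disability Insurance: 3.46% × 5,128.00 = 177.43
Solidarity Surcharge: 4% × 5,128.00 = 205.12
Total: 809.78 + 232.81 + 177.43 + 205.12 = 1,425.14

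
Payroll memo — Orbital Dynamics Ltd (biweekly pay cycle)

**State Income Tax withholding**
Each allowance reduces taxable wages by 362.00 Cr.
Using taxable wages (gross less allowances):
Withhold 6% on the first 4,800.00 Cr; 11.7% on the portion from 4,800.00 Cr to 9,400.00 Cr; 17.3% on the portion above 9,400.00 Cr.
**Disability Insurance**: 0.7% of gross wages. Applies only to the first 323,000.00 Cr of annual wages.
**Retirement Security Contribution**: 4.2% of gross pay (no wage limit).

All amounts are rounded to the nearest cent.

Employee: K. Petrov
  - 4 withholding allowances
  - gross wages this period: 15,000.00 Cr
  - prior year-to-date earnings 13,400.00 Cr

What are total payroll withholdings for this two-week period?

2,279.50 Cr

State Income Tax: taxable = 15,000.00 Cr − 4×362.00 Cr = 13,552.00 Cr
  826.20 Cr + 17.3% × (13,552.00 Cr − 9,400.00 Cr) = 826.20 Cr + 17.3% × 4,152.00 Cr = 1,544.50 Cr
Disability Insurance: 0.7% × 15,000.00 Cr = 105.00 Cr
Retirement Security Contribution: 4.2% × 15,000.00 Cr = 630.00 Cr
Total: 1,544.50 Cr + 105.00 Cr + 630.00 Cr = 2,279.50 Cr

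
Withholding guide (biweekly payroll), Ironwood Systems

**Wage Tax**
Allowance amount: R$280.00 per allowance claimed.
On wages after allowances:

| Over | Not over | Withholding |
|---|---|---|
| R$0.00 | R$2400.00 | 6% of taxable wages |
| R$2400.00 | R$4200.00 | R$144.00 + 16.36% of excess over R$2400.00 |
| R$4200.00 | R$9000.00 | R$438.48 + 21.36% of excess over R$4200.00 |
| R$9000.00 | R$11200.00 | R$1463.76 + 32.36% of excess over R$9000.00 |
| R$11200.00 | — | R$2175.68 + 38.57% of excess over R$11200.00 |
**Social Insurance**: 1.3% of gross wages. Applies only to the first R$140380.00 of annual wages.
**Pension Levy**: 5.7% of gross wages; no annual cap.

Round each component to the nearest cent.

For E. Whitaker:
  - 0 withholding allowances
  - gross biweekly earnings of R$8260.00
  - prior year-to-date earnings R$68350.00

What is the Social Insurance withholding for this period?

R$107.38

Social Insurance: 1.3% × R$8260.00 = R$107.38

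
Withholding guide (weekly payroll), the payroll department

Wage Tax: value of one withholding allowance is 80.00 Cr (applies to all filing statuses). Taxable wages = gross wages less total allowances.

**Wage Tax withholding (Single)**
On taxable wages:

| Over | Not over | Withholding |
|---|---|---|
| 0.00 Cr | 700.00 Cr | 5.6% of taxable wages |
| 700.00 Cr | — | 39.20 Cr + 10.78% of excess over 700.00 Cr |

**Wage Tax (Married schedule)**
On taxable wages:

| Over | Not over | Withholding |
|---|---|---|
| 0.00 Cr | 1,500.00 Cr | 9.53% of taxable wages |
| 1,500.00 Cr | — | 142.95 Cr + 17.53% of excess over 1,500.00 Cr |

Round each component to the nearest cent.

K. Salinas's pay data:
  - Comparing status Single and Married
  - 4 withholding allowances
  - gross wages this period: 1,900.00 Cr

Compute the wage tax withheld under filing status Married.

156.97 Cr

Wage Tax (Married): taxable = 1,900.00 Cr − 4×80.00 Cr = 1,580.00 Cr
  142.95 Cr + 17.53% × (1,580.00 Cr − 1,500.00 Cr) = 142.95 Cr + 17.53% × 80.00 Cr = 156.97 Cr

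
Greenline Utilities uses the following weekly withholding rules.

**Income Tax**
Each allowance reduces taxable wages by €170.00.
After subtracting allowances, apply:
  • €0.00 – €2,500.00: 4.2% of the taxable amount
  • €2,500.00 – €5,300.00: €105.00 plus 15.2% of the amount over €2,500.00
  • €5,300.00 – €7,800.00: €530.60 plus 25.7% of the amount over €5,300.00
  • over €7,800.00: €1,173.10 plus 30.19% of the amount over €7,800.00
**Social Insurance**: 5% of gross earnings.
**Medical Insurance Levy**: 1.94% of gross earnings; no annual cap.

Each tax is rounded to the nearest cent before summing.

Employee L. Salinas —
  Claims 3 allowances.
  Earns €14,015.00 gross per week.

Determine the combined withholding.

Income Tax: taxable = €14,015.00 − 3×€170.00 = €13,505.00
  €1,173.10 + 30.19% × (€13,505.00 − €7,800.00) = €1,173.10 + 30.19% × €5,705.00 = €2,895.44
Social Insurance: 5% × €14,015.00 = €700.75
Medical Insurance Levy: 1.94% × €14,015.00 = €271.89
Total: €2,895.44 + €700.75 + €271.89 = €3,868.08

€3,868.08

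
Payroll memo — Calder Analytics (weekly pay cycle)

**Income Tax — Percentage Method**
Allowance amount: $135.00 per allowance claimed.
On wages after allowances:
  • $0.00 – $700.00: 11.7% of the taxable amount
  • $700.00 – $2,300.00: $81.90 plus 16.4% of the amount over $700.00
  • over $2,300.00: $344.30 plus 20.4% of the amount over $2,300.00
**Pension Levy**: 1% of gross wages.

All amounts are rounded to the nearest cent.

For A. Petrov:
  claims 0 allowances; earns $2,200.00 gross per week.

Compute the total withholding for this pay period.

$349.90

Income Tax: taxable = $2,200.00
  $81.90 + 16.4% × ($2,200.00 − $700.00) = $81.90 + 16.4% × $1,500.00 = $327.90
Pension Levy: 1% × $2,200.00 = $22.00
Total: $327.90 + $22.00 = $349.90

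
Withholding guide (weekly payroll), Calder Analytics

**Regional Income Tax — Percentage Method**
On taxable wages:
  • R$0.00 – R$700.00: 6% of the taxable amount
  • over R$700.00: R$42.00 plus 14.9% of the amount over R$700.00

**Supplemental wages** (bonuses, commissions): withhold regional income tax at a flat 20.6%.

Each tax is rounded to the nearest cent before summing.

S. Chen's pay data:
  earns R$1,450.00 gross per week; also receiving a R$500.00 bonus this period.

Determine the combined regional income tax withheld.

Regional Income Tax: taxable = R$1,450.00
  R$42.00 + 14.9% × (R$1,450.00 − R$700.00) = R$42.00 + 14.9% × R$750.00 = R$153.75
Supplemental (20.6% flat on bonus): 20.6% × R$500.00 = R$103.00
Total regional income tax: R$153.75 + R$103.00 = R$256.75

R$256.75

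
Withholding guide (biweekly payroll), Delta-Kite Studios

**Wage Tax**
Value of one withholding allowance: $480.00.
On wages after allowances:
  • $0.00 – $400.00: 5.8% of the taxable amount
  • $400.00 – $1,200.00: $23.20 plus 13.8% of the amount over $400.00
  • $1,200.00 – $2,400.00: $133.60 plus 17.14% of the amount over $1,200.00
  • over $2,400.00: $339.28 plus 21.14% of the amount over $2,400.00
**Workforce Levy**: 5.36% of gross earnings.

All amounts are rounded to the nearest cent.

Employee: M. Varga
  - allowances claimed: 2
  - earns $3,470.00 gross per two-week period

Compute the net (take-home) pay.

$2,921.48

Wage Tax: taxable = $3,470.00 − 2×$480.00 = $2,510.00
  $339.28 + 21.14% × ($2,510.00 − $2,400.00) = $339.28 + 21.14% × $110.00 = $362.53
Workforce Levy: 5.36% × $3,470.00 = $185.99
Total withheld: $362.53 + $185.99 = $548.52
Net pay: $3,470.00 − $548.52 = $2,921.48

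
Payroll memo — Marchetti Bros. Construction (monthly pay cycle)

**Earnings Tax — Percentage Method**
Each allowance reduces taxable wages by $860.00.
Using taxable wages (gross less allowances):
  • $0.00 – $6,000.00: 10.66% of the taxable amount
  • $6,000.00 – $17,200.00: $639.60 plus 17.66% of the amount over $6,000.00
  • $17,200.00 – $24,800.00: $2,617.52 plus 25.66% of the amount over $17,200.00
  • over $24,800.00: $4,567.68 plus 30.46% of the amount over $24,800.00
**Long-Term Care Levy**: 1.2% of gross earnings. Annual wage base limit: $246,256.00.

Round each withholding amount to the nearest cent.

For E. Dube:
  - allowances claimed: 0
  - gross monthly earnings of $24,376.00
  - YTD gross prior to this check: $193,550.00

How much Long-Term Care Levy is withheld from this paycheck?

$292.51

Long-Term Care Levy: 1.2% × $24,376.00 = $292.51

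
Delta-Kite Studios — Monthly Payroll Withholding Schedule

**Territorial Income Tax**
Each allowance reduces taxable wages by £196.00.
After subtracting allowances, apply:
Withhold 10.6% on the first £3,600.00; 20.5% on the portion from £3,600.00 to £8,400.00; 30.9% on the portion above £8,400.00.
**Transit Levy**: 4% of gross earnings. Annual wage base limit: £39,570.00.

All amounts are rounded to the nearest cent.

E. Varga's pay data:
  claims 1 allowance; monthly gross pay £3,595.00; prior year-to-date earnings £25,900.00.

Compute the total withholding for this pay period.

£504.09

Territorial Income Tax: taxable = £3,595.00 − 1×£196.00 = £3,399.00
  10.6% × £3,399.00 = £360.29
Transit Levy: 4% × £3,595.00 = £143.80
Total: £360.29 + £143.80 = £504.09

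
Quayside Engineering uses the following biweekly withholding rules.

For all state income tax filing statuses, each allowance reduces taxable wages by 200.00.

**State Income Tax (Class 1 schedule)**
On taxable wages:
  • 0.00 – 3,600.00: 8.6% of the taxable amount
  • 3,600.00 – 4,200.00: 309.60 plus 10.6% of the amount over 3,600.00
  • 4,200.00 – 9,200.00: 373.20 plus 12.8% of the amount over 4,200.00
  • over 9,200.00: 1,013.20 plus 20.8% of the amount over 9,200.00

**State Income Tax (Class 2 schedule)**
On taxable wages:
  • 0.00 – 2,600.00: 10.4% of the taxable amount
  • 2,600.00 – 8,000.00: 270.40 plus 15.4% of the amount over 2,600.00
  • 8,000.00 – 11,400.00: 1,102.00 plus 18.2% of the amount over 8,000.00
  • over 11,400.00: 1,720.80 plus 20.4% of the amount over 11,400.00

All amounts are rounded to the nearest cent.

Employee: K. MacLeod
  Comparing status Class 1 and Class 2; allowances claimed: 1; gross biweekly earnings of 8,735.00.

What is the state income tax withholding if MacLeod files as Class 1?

State Income Tax (Class 1): taxable = 8,735.00 − 1×200.00 = 8,535.00
  373.20 + 12.8% × (8,535.00 − 4,200.00) = 373.20 + 12.8% × 4,335.00 = 928.08

928.08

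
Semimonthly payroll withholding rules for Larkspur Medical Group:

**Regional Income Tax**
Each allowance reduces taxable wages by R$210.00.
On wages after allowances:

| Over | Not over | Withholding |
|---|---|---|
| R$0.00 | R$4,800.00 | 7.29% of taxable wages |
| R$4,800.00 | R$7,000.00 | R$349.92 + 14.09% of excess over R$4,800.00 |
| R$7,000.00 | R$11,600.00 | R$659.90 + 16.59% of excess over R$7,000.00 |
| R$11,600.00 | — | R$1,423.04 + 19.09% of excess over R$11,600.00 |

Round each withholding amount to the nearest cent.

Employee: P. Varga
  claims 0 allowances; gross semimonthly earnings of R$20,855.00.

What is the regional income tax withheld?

Regional Income Tax: taxable = R$20,855.00
  R$1,423.04 + 19.09% × (R$20,855.00 − R$11,600.00) = R$1,423.04 + 19.09% × R$9,255.00 = R$3,189.82

R$3,189.82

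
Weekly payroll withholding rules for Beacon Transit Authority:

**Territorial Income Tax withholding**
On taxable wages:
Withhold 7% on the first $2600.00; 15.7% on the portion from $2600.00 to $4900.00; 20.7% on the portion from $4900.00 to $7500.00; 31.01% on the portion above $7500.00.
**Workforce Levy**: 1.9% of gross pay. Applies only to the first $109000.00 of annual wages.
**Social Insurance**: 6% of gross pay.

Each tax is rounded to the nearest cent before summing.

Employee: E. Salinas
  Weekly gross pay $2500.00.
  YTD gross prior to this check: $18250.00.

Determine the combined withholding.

$372.50

Territorial Income Tax: taxable = $2500.00
  7% × $2500.00 = $175.00
Workforce Levy: 1.9% × $2500.00 = $47.50
Social Insurance: 6% × $2500.00 = $150.00
Total: $175.00 + $47.50 + $150.00 = $372.50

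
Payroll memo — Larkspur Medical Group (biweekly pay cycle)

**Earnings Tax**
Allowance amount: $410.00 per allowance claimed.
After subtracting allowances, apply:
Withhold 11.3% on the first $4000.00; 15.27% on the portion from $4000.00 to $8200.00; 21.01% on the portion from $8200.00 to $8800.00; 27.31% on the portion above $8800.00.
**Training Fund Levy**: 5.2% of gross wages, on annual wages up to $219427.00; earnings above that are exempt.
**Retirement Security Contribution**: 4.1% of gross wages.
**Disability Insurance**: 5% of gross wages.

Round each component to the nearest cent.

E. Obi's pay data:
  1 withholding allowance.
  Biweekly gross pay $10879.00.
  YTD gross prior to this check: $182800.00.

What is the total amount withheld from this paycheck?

Earnings Tax: taxable = $10879.00 − 1×$410.00 = $10469.00
  $1219.40 + 27.31% × ($10469.00 − $8800.00) = $1219.40 + 27.31% × $1669.00 = $1675.20
Training Fund Levy: 5.2% × $10879.00 = $565.71
Retirement Security Contribution: 4.1% × $10879.00 = $446.04
Disability Insurance: 5% × $10879.00 = $543.95
Total: $1675.20 + $565.71 + $446.04 + $543.95 = $3230.90

$3230.90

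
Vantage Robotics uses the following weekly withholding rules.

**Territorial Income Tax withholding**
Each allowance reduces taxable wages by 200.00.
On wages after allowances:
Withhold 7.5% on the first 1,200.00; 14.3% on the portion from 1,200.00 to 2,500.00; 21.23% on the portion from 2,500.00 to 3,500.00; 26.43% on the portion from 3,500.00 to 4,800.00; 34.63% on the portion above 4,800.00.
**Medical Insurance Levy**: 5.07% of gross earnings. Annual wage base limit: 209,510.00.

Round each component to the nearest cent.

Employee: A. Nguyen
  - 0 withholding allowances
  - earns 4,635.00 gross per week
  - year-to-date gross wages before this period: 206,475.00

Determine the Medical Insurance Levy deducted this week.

153.87

Medical Insurance Levy: cap 209,510.00 − YTD 206,475.00 = 3,035.00 subject; 5.07% × 3,035.00 = 153.87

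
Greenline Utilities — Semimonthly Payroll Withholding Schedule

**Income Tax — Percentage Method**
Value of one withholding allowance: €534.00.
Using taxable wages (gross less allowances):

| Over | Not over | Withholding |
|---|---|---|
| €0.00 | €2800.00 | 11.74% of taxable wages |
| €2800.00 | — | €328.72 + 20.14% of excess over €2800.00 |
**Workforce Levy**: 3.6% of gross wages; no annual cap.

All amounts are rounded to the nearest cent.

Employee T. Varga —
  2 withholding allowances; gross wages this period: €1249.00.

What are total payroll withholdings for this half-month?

Income Tax: taxable = €1249.00 − 2×€534.00 = €181.00
  11.74% × €181.00 = €21.25
Workforce Levy: 3.6% × €1249.00 = €44.96
Total: €21.25 + €44.96 = €66.21

€66.21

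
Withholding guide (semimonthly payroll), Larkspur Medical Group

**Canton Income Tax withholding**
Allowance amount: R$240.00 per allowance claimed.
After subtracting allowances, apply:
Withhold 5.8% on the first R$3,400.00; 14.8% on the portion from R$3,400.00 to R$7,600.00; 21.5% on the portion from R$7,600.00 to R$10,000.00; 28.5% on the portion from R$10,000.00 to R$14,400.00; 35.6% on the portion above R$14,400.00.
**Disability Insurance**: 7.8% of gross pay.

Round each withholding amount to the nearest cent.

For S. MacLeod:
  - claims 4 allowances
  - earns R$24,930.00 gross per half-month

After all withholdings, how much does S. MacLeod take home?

Canton Income Tax: taxable = R$24,930.00 − 4×R$240.00 = R$23,970.00
  R$2,588.80 + 35.6% × (R$23,970.00 − R$14,400.00) = R$2,588.80 + 35.6% × R$9,570.00 = R$5,995.72
Disability Insurance: 7.8% × R$24,930.00 = R$1,944.54
Total withheld: R$5,995.72 + R$1,944.54 = R$7,940.26
Net pay: R$24,930.00 − R$7,940.26 = R$16,989.74

R$16,989.74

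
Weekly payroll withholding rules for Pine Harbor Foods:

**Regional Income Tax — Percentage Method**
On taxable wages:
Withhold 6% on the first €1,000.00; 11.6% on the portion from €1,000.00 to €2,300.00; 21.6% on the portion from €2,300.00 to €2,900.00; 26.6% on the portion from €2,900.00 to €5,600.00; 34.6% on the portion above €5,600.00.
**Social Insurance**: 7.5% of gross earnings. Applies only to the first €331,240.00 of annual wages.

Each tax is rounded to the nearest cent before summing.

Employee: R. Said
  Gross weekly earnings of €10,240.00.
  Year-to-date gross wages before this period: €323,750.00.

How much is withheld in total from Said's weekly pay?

€3,225.79

Regional Income Tax: taxable = €10,240.00
  €1,058.60 + 34.6% × (€10,240.00 − €5,600.00) = €1,058.60 + 34.6% × €4,640.00 = €2,664.04
Social Insurance: cap €331,240.00 − YTD €323,750.00 = €7,490.00 subject; 7.5% × €7,490.00 = €561.75
Total: €2,664.04 + €561.75 = €3,225.79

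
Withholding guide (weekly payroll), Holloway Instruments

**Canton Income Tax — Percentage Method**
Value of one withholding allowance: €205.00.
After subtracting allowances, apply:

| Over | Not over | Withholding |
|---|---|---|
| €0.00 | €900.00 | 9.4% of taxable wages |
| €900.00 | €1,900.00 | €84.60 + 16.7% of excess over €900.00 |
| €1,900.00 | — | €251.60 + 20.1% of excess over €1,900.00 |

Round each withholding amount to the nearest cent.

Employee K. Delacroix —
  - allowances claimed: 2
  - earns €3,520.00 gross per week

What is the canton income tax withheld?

Canton Income Tax: taxable = €3,520.00 − 2×€205.00 = €3,110.00
  €251.60 + 20.1% × (€3,110.00 − €1,900.00) = €251.60 + 20.1% × €1,210.00 = €494.81

€494.81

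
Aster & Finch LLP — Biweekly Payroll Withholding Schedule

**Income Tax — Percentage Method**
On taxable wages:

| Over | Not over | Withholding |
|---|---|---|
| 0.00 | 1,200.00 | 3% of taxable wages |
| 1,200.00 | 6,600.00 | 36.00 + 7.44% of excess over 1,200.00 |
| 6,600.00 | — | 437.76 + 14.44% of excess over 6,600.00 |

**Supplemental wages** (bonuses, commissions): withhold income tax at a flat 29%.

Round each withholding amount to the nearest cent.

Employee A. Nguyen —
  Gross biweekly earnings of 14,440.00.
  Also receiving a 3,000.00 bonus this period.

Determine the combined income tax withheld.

2,439.86

Income Tax: taxable = 14,440.00
  437.76 + 14.44% × (14,440.00 − 6,600.00) = 437.76 + 14.44% × 7,840.00 = 1,569.86
Supplemental (29% flat on bonus): 29% × 3,000.00 = 870.00
Total income tax: 1,569.86 + 870.00 = 2,439.86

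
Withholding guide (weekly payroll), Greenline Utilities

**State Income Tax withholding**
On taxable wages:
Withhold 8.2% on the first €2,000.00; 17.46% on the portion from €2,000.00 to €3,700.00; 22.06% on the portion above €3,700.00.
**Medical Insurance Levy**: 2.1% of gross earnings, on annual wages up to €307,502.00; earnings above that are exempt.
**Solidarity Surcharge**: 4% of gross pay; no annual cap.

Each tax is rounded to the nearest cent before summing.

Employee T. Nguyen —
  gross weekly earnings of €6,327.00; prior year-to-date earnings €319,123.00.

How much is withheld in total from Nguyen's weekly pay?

€1,293.42

State Income Tax: taxable = €6,327.00
  €460.82 + 22.06% × (€6,327.00 − €3,700.00) = €460.82 + 22.06% × €2,627.00 = €1,040.34
Medical Insurance Levy: YTD €319,123.00 ≥ cap €307,502.00 → €0.00
Solidarity Surcharge: 4% × €6,327.00 = €253.08
Total: €1,040.34 + €0.00 + €253.08 = €1,293.42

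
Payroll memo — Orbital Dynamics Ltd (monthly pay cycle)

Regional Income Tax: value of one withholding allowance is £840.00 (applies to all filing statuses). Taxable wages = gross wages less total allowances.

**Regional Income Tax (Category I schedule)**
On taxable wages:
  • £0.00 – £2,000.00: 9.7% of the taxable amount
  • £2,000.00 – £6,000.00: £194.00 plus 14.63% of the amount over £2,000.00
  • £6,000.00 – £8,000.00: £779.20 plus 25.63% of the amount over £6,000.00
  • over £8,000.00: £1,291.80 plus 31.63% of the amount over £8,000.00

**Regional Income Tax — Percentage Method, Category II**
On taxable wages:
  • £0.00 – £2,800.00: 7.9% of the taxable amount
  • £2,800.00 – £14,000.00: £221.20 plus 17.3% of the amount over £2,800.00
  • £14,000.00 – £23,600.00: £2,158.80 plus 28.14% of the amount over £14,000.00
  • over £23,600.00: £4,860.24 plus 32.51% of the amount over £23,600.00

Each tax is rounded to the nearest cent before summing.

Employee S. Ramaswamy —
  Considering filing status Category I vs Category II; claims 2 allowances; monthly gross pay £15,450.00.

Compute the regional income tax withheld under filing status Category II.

£2,119.01

Regional Income Tax (Category II): taxable = £15,450.00 − 2×£840.00 = £13,770.00
  £221.20 + 17.3% × (£13,770.00 − £2,800.00) = £221.20 + 17.3% × £10,970.00 = £2,119.01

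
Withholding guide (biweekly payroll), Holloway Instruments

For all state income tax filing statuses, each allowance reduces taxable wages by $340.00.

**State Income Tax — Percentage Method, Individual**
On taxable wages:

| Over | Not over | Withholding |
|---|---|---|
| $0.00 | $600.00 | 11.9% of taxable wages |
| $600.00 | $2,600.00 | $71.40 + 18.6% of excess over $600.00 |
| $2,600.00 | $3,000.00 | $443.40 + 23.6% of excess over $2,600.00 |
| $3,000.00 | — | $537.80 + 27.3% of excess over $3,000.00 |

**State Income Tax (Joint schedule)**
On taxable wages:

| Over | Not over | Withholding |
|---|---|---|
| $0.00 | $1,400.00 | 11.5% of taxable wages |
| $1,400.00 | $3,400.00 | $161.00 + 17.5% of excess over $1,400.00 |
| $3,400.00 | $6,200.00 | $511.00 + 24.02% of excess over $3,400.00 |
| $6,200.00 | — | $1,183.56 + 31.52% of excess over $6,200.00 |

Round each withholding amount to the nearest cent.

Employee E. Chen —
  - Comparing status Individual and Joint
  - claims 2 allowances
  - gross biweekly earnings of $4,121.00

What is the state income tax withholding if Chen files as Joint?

State Income Tax (Joint): taxable = $4,121.00 − 2×$340.00 = $3,441.00
  $511.00 + 24.02% × ($3,441.00 − $3,400.00) = $511.00 + 24.02% × $41.00 = $520.85

$520.85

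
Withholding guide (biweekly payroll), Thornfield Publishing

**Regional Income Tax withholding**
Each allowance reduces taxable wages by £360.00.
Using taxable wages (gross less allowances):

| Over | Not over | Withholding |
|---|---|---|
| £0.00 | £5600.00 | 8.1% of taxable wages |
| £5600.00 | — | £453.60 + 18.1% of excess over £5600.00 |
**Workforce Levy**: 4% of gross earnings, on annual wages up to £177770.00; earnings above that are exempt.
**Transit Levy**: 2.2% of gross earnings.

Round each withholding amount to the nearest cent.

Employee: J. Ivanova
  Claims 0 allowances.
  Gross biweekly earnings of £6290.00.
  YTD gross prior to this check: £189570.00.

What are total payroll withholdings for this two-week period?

Regional Income Tax: taxable = £6290.00
  £453.60 + 18.1% × (£6290.00 − £5600.00) = £453.60 + 18.1% × £690.00 = £578.49
Workforce Levy: YTD £189570.00 ≥ cap £177770.00 → £0.00
Transit Levy: 2.2% × £6290.00 = £138.38
Total: £578.49 + £0.00 + £138.38 = £716.87

£716.87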